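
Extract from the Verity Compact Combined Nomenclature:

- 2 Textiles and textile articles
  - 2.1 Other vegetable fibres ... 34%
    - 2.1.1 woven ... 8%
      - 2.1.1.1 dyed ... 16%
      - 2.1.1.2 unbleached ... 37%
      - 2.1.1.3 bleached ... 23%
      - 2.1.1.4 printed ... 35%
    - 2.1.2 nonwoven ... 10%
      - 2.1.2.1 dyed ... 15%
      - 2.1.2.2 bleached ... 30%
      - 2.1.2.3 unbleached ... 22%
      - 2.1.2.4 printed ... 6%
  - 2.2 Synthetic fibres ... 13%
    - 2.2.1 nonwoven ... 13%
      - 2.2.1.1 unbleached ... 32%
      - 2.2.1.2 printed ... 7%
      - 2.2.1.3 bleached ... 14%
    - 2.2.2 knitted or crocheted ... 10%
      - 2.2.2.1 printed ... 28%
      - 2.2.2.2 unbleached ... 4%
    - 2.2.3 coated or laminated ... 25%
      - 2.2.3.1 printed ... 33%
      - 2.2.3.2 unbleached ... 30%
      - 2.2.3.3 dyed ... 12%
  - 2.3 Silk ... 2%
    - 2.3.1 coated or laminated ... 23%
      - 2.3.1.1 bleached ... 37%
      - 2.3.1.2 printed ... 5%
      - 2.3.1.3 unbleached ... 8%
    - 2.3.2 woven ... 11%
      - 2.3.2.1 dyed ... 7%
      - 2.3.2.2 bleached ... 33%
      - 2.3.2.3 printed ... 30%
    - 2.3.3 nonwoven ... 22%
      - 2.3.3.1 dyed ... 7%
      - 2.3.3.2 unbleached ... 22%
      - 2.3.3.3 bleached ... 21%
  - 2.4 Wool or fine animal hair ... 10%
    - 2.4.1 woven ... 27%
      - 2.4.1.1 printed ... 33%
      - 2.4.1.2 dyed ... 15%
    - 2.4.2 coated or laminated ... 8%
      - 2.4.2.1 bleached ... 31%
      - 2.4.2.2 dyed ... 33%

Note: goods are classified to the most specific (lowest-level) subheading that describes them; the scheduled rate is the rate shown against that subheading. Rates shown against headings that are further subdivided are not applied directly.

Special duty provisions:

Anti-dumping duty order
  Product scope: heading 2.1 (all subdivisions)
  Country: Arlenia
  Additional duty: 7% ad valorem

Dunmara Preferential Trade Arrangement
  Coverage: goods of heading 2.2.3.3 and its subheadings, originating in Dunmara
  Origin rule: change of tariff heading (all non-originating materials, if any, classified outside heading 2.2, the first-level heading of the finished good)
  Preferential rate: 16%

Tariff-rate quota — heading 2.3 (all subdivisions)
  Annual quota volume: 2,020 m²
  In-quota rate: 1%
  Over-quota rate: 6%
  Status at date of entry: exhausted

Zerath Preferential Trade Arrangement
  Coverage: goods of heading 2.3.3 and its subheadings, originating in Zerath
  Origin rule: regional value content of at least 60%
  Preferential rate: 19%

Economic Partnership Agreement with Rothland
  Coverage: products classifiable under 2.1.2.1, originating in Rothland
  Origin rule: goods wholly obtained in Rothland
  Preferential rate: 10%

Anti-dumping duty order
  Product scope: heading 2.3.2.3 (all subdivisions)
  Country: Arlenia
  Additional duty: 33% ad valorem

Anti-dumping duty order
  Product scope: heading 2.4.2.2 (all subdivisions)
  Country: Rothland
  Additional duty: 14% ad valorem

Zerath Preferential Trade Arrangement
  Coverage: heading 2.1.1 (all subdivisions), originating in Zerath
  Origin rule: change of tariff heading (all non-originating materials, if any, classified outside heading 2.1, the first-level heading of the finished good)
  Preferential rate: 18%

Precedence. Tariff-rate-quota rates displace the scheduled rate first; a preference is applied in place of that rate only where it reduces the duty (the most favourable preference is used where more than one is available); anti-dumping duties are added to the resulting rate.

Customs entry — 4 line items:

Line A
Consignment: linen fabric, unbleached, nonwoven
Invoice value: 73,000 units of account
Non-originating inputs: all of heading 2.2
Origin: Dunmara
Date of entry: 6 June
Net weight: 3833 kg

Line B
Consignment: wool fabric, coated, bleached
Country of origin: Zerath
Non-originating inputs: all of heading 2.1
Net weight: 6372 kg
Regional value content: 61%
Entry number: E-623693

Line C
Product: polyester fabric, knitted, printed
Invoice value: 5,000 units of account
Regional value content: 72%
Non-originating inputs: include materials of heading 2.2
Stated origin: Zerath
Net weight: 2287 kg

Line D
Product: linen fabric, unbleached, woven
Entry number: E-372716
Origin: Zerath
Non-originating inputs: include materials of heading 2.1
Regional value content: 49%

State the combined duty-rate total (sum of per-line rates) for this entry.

Line A: linen → 2.1; nonwoven → 2.1.2; unbleached → 2.1.2.3. Scheduled 22%. Dunmara agreement on 2.2.3.3: 2.1.2.3 not covered. → 22%.
Line B: wool → 2.4; coated → 2.4.2; bleached → 2.4.2.1. Scheduled 31%. Zerath agreement on 2.3.3: 2.4.2.1 not covered; Zerath agreement on 2.1.1: 2.4.2.1 not covered. → 31%.
Line C: polyester → 2.2; knitted → 2.2.2; printed → 2.2.2.1. Scheduled 28%. Zerath agreement on 2.3.3: 2.2.2.1 not covered; Zerath agreement on 2.1.1: 2.2.2.1 not covered. → 28%.
Line D: linen → 2.1; woven → 2.1.1; unbleached → 2.1.1.2. Scheduled 37%. Zerath agreement on 2.3.3: 2.1.1.2 not covered; Zerath agreement on 2.1.1: CTH not met. → 37%.
Sum: 22% + 31% + 28% + 37% = 118%.

118%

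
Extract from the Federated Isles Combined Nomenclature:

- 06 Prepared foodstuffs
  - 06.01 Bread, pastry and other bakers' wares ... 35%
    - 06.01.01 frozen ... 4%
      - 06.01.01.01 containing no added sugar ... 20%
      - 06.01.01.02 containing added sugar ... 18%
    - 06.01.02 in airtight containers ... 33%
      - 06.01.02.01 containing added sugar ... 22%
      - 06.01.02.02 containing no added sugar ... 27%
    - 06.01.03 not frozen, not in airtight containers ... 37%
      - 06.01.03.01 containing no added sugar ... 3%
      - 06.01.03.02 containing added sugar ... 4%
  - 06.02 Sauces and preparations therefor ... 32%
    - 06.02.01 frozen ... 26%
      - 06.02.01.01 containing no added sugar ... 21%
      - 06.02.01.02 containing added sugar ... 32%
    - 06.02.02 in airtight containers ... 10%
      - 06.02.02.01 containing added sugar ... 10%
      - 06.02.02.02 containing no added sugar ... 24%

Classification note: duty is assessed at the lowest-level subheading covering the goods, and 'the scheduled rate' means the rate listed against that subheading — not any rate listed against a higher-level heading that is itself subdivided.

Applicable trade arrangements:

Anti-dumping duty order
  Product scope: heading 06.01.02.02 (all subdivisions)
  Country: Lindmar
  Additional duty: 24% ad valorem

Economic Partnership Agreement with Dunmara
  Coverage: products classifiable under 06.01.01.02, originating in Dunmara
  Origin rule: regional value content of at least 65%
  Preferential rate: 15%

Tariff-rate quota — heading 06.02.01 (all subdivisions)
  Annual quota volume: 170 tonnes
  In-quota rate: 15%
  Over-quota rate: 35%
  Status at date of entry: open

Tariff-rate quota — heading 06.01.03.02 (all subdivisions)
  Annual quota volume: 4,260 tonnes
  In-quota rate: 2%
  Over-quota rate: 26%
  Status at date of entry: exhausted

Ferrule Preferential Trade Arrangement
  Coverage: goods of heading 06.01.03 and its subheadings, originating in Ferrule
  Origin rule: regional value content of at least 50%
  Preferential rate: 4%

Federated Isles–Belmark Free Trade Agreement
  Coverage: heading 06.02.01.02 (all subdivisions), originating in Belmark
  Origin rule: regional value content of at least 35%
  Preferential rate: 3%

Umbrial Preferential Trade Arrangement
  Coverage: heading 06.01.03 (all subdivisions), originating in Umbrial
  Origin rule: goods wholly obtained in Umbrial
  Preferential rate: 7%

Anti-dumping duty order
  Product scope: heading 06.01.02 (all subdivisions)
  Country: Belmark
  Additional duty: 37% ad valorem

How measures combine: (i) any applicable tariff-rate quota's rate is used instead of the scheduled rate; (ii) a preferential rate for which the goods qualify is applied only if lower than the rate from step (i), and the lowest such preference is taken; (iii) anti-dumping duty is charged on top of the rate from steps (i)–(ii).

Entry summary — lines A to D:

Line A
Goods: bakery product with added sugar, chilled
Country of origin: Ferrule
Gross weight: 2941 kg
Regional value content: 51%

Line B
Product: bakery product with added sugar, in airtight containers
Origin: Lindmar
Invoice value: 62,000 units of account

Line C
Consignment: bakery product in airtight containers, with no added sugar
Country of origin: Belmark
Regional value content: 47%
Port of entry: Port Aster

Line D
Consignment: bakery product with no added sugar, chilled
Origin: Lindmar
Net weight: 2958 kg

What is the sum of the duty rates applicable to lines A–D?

Line A: bakery product → 06.01; chilled → 06.01.03; with added sugar → 06.01.03.02. Scheduled 4%. quota on 06.01.03.02 exhausted → over-quota 26%; Ferrule agreement on 06.01.03: RVC ≥ 50% → 4% available; preferential 4%. → 4%.
Line B: bakery product → 06.01; in airtight containers → 06.01.02; with added sugar → 06.01.02.01. Scheduled 22%. No special measure applies. → 22%.
Line C: bakery product → 06.01; in airtight containers → 06.01.02; with no added sugar → 06.01.02.02. Scheduled 27%. Belmark agreement on 06.02.01.02: 06.01.02.02 not covered; anti-dumping (Belmark, 06.01.02): +37%; total 27% + 37% = 64%. → 64%.
Line D: bakery product → 06.01; chilled → 06.01.03; with no added sugar → 06.01.03.01. Scheduled 3%. No special measure applies. → 3%.
Sum: 4% + 22% + 64% + 3% = 93%.

93%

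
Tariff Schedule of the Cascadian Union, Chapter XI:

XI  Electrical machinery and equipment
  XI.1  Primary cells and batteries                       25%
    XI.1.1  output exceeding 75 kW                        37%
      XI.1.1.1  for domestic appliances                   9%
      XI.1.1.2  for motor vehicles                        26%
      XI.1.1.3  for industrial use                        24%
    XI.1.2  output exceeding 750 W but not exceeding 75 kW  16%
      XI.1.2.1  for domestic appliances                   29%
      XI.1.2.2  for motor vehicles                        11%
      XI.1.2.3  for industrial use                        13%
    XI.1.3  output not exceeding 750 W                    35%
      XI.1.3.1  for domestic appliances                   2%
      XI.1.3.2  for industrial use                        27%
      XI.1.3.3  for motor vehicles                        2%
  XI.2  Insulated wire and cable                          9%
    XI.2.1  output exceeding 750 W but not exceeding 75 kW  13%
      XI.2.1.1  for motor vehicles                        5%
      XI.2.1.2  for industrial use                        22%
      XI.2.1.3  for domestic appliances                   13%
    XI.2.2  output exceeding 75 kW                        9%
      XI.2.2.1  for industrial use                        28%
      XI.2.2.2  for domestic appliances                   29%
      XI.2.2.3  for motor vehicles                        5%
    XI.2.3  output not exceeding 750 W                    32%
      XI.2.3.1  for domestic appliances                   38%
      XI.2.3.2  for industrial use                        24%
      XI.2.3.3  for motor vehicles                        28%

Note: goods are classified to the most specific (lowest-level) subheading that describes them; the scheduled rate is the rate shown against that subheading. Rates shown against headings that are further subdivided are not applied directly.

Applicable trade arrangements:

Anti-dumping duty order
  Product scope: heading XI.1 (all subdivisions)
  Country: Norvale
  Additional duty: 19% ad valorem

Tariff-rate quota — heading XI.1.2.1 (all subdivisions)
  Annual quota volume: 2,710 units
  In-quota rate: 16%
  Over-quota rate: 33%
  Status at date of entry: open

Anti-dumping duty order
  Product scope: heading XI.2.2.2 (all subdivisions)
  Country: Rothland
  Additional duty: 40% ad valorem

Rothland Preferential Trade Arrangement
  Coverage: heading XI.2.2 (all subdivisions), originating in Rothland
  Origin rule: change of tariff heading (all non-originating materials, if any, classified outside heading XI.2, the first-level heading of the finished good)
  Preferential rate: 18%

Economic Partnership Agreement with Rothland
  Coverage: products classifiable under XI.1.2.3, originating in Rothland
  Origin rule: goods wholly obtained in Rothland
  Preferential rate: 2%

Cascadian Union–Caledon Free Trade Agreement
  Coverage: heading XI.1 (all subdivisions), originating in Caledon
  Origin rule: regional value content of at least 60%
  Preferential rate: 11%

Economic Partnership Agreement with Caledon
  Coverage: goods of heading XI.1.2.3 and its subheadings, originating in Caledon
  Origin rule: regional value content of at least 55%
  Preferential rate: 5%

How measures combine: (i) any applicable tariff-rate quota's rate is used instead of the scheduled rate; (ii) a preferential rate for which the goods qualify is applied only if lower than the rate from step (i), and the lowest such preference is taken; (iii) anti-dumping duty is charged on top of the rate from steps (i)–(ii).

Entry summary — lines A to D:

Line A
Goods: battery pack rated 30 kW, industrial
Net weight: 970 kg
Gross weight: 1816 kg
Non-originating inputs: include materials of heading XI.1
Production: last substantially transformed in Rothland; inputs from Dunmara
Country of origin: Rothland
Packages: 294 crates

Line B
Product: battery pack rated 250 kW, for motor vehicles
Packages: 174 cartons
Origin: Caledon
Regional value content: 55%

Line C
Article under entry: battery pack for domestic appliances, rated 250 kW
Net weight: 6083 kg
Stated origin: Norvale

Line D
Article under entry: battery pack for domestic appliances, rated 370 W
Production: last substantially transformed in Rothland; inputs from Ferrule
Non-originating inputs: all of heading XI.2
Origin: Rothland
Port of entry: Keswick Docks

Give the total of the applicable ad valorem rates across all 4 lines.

69%

Line A: battery pack → XI.1; rated 30 kW → XI.1.2; industrial → XI.1.2.3. Scheduled 13%. Rothland agreement on XI.2.2: XI.1.2.3 not covered; Rothland agreement on XI.1.2.3: not wholly obtained. → 13%.
Line B: battery pack → XI.1; rated 250 kW → XI.1.1; for motor vehicles → XI.1.1.2. Scheduled 26%. Caledon agreement on XI.1: RVC < 60%; Caledon agreement on XI.1.2.3: XI.1.1.2 not covered. → 26%.
Line C: battery pack → XI.1; rated 250 kW → XI.1.1; for domestic appliances → XI.1.1.1. Scheduled 9%. anti-dumping (Norvale, XI.1): +19%; total 9% + 19% = 28%. → 28%.
Line D: battery pack → XI.1; rated 370 W → XI.1.3; for domestic appliances → XI.1.3.1. Scheduled 2%. Rothland agreement on XI.2.2: XI.1.3.1 not covered; Rothland agreement on XI.1.2.3: XI.1.3.1 not covered. → 2%.
Sum: 13% + 26% + 28% + 2% = 69%.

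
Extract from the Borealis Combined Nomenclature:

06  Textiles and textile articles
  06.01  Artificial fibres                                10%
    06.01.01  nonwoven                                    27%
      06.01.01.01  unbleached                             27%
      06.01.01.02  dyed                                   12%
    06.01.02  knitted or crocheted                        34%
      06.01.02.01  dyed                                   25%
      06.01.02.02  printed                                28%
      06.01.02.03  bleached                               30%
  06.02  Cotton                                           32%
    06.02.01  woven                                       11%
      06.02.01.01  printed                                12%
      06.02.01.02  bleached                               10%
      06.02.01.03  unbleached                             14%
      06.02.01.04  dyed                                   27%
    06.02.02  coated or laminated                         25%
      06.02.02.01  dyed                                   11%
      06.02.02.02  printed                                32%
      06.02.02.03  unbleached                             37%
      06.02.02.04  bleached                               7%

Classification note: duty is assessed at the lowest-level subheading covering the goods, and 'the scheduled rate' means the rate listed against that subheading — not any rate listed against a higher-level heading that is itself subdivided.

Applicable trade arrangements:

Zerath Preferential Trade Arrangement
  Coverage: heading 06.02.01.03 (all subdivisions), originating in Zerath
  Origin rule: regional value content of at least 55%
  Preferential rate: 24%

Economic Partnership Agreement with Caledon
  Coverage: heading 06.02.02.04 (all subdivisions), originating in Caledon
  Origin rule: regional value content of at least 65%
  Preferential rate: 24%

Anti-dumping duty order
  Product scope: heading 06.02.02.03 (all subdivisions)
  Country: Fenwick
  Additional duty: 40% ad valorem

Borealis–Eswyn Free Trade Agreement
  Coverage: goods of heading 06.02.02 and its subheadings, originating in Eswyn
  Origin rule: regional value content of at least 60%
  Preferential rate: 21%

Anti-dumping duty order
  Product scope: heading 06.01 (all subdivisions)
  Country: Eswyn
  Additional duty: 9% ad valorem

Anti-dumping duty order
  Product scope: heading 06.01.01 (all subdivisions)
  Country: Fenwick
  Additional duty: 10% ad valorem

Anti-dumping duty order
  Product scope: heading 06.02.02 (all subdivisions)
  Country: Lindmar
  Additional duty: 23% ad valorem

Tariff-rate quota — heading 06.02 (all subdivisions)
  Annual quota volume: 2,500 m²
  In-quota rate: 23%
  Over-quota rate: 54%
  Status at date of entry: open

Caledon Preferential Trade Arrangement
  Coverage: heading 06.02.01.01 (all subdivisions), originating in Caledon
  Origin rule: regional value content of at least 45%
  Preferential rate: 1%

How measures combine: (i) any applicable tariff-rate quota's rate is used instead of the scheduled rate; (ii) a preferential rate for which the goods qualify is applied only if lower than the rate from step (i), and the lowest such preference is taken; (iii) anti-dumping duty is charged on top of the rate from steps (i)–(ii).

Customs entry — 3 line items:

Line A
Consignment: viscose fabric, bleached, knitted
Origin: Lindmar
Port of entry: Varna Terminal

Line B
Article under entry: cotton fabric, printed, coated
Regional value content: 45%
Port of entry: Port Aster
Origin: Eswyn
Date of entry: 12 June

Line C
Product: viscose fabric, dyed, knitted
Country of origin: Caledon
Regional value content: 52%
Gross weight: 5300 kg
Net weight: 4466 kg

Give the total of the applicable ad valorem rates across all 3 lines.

Line A: viscose → 06.01; knitted → 06.01.02; bleached → 06.01.02.03. Scheduled 30%. No special measure applies. → 30%.
Line B: cotton → 06.02; coated → 06.02.02; printed → 06.02.02.02. Scheduled 32%. quota on 06.02 open → in-quota 23%; Eswyn agreement on 06.02.02: RVC < 60%. → 23%.
Line C: viscose → 06.01; knitted → 06.01.02; dyed → 06.01.02.01. Scheduled 25%. Caledon agreement on 06.02.02.04: 06.01.02.01 not covered; Caledon agreement on 06.02.01.01: 06.01.02.01 not covered. → 25%.
Sum: 30% + 23% + 25% = 78%.

78%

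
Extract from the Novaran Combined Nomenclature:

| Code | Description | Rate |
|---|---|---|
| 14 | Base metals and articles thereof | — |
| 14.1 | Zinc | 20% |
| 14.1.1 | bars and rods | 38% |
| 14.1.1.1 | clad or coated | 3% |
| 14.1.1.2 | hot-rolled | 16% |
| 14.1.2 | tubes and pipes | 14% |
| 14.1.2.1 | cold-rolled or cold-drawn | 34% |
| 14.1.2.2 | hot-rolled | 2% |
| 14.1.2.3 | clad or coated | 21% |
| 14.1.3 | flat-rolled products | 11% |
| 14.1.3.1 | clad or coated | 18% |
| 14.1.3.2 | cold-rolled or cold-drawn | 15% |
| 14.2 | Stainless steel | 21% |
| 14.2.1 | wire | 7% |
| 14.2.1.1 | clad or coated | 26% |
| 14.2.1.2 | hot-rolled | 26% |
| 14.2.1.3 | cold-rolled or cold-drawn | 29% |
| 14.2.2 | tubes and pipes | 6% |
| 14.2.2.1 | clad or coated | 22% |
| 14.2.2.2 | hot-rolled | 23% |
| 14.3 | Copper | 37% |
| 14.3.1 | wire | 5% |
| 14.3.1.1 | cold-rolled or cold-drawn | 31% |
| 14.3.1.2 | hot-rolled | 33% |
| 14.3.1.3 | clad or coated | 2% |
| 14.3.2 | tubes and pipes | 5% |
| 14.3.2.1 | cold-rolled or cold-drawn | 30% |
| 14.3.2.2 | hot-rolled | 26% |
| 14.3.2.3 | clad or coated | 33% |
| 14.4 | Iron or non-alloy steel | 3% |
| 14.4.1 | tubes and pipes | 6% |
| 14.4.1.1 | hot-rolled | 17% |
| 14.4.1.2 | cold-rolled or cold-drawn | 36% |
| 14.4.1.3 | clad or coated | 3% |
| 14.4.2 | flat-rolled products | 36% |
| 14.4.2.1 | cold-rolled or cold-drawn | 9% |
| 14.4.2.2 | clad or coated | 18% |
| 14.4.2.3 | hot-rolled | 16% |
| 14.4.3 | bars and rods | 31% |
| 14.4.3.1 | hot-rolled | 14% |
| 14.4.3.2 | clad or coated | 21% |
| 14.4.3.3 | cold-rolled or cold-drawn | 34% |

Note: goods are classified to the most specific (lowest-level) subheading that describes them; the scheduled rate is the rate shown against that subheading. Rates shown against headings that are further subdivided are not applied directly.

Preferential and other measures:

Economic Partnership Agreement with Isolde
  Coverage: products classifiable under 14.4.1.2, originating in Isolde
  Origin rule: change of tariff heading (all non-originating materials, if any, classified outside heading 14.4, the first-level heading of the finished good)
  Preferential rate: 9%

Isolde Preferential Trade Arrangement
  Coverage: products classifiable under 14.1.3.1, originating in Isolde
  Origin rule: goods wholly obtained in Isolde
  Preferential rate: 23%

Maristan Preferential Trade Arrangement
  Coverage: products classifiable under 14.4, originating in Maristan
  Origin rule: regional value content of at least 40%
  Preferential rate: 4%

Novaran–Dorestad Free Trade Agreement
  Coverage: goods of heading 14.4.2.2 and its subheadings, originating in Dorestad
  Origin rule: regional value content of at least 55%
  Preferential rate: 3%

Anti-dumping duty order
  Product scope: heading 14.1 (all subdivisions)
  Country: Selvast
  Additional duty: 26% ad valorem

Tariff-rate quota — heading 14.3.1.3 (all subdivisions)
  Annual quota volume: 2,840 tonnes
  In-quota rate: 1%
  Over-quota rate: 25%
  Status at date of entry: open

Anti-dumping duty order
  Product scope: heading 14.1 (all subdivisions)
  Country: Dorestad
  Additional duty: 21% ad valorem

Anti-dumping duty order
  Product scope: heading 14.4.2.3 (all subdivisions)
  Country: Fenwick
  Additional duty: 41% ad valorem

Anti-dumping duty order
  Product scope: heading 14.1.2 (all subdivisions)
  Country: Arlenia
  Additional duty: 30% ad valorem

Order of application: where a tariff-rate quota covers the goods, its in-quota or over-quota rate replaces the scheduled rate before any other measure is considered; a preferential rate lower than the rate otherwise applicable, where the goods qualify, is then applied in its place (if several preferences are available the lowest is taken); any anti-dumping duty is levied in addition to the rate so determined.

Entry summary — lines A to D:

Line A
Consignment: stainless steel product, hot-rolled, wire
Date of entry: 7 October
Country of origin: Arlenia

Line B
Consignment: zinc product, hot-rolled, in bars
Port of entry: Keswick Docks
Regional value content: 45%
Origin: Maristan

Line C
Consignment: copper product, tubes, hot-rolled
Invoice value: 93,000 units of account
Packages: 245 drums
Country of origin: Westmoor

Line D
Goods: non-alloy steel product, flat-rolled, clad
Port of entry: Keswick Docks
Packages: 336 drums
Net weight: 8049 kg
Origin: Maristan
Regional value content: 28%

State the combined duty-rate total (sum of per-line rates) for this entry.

Line A: stainless steel → 14.2; wire → 14.2.1; hot-rolled → 14.2.1.2. Scheduled 26%. No special measure applies. → 26%.
Line B: zinc → 14.1; in bars → 14.1.1; hot-rolled → 14.1.1.2. Scheduled 16%. Maristan agreement on 14.4: 14.1.1.2 not covered. → 16%.
Line C: copper → 14.3; tubes → 14.3.2; hot-rolled → 14.3.2.2. Scheduled 26%. No special measure applies. → 26%.
Line D: non-alloy steel → 14.4; flat-rolled → 14.4.2; clad → 14.4.2.2. Scheduled 18%. Maristan agreement on 14.4: RVC < 40%. → 18%.
Sum: 26% + 16% + 26% + 18% = 86%.

86%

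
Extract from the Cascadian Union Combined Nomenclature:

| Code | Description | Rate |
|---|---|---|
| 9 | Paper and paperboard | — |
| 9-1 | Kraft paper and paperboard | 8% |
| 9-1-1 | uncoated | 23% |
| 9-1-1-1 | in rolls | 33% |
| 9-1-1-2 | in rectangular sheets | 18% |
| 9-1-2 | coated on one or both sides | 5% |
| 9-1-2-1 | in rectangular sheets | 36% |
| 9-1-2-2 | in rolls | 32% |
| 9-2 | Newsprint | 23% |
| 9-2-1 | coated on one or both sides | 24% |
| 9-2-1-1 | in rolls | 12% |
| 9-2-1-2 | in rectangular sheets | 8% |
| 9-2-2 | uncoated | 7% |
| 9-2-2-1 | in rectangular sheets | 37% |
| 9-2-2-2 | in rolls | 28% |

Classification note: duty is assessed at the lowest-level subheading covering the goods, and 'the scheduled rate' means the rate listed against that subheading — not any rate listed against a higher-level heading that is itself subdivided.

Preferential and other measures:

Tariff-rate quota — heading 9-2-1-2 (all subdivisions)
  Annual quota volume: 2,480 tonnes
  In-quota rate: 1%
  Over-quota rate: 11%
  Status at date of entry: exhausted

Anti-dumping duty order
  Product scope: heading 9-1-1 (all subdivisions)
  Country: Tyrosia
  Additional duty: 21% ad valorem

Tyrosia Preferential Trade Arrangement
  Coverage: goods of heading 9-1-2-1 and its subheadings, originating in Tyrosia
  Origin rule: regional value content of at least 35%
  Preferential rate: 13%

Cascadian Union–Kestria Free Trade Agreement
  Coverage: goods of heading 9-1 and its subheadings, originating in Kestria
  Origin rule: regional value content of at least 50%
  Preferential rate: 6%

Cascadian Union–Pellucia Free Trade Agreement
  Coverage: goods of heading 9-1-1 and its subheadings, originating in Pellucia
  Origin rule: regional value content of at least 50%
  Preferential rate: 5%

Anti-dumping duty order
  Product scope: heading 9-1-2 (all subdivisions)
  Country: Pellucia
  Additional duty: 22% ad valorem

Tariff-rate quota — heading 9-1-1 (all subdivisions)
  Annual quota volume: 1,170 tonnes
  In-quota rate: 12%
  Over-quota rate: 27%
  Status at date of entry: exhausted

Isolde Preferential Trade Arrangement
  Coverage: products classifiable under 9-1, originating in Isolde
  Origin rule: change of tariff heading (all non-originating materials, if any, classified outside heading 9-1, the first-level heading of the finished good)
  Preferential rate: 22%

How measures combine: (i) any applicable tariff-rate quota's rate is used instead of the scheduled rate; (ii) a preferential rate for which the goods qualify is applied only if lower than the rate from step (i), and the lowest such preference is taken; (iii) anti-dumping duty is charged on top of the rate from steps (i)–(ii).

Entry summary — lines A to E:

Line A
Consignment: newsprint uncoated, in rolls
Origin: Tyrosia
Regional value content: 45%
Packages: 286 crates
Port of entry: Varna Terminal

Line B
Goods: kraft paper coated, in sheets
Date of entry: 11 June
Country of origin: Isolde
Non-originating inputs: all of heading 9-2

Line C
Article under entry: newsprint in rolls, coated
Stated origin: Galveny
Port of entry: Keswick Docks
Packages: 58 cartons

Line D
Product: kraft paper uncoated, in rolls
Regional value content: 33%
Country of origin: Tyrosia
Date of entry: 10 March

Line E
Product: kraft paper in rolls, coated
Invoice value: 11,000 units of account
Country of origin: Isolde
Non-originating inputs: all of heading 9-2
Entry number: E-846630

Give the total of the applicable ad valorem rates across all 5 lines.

Line A: newsprint → 9-2; uncoated → 9-2-2; in rolls → 9-2-2-2. Scheduled 28%. Tyrosia agreement on 9-1-2-1: 9-2-2-2 not covered. → 28%.
Line B: kraft paper → 9-1; coated → 9-1-2; in sheets → 9-1-2-1. Scheduled 36%. Isolde agreement on 9-1: CTH met → 22% available; preferential 22%. → 22%.
Line C: newsprint → 9-2; coated → 9-2-1; in rolls → 9-2-1-1. Scheduled 12%. No special measure applies. → 12%.
Line D: kraft paper → 9-1; uncoated → 9-1-1; in rolls → 9-1-1-1. Scheduled 33%. quota on 9-1-1 exhausted → over-quota 27%; Tyrosia agreement on 9-1-2-1: 9-1-1-1 not covered; anti-dumping (Tyrosia, 9-1-1): +21%; total 27% + 21% = 48%. → 48%.
Line E: kraft paper → 9-1; coated → 9-1-2; in rolls → 9-1-2-2. Scheduled 32%. Isolde agreement on 9-1: CTH met → 22% available; preferential 22%. → 22%.
Sum: 28% + 22% + 12% + 48% + 22% = 132%.

132%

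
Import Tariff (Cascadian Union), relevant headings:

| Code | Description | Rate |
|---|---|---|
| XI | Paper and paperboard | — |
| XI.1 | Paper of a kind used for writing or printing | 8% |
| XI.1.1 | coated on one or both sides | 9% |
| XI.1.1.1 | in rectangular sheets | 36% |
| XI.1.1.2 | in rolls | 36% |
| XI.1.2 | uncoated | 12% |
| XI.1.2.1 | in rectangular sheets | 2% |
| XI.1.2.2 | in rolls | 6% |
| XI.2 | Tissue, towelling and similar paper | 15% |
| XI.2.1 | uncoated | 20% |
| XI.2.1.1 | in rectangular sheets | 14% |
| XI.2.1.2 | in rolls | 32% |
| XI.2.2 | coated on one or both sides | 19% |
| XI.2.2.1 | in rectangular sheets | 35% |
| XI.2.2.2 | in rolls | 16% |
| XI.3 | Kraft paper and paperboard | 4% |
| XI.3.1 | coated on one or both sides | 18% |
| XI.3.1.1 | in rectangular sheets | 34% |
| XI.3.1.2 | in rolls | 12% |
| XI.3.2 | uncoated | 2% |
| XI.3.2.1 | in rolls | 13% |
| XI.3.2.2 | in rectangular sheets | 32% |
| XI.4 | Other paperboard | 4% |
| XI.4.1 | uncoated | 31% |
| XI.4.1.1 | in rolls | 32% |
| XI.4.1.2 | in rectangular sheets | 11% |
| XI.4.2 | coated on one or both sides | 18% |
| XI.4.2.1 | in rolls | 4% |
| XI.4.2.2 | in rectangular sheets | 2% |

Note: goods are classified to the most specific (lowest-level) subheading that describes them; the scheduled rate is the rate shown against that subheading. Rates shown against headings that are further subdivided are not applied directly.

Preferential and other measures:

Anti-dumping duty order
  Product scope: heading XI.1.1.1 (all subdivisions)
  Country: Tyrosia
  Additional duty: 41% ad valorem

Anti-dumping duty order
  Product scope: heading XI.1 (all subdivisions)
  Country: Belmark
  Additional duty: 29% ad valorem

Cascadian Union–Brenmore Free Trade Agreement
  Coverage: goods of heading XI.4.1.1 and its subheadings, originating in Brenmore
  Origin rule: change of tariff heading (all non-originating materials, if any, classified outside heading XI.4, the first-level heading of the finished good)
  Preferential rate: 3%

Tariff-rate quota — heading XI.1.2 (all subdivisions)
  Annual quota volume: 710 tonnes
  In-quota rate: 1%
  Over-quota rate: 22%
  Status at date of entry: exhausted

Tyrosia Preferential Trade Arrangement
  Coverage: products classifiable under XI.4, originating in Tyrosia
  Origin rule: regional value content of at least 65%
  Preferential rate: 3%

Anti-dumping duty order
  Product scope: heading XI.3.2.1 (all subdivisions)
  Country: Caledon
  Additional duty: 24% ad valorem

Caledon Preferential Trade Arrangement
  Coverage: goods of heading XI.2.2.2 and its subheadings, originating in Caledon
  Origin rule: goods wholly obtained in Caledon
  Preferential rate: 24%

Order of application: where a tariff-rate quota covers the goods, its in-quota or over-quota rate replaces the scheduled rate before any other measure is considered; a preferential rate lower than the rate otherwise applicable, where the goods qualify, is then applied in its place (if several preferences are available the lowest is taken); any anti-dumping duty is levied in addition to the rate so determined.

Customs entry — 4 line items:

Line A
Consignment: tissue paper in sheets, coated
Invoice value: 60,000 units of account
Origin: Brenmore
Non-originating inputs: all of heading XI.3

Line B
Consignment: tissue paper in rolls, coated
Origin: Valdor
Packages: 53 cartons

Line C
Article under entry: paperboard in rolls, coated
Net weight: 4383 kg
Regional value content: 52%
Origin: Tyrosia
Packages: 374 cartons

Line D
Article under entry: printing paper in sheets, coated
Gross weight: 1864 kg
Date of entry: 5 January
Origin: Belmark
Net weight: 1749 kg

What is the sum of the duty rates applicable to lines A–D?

Line A: tissue paper → XI.2; coated → XI.2.2; in sheets → XI.2.2.1. Scheduled 35%. Brenmore agreement on XI.4.1.1: XI.2.2.1 not covered. → 35%.
Line B: tissue paper → XI.2; coated → XI.2.2; in rolls → XI.2.2.2. Scheduled 16%. No special measure applies. → 16%.
Line C: paperboard → XI.4; coated → XI.4.2; in rolls → XI.4.2.1. Scheduled 4%. Tyrosia agreement on XI.4: RVC < 65%. → 4%.
Line D: printing paper → XI.1; coated → XI.1.1; in sheets → XI.1.1.1. Scheduled 36%. anti-dumping (Belmark, XI.1): +29%; total 36% + 29% = 65%. → 65%.
Sum: 35% + 16% + 4% + 65% = 120%.

120%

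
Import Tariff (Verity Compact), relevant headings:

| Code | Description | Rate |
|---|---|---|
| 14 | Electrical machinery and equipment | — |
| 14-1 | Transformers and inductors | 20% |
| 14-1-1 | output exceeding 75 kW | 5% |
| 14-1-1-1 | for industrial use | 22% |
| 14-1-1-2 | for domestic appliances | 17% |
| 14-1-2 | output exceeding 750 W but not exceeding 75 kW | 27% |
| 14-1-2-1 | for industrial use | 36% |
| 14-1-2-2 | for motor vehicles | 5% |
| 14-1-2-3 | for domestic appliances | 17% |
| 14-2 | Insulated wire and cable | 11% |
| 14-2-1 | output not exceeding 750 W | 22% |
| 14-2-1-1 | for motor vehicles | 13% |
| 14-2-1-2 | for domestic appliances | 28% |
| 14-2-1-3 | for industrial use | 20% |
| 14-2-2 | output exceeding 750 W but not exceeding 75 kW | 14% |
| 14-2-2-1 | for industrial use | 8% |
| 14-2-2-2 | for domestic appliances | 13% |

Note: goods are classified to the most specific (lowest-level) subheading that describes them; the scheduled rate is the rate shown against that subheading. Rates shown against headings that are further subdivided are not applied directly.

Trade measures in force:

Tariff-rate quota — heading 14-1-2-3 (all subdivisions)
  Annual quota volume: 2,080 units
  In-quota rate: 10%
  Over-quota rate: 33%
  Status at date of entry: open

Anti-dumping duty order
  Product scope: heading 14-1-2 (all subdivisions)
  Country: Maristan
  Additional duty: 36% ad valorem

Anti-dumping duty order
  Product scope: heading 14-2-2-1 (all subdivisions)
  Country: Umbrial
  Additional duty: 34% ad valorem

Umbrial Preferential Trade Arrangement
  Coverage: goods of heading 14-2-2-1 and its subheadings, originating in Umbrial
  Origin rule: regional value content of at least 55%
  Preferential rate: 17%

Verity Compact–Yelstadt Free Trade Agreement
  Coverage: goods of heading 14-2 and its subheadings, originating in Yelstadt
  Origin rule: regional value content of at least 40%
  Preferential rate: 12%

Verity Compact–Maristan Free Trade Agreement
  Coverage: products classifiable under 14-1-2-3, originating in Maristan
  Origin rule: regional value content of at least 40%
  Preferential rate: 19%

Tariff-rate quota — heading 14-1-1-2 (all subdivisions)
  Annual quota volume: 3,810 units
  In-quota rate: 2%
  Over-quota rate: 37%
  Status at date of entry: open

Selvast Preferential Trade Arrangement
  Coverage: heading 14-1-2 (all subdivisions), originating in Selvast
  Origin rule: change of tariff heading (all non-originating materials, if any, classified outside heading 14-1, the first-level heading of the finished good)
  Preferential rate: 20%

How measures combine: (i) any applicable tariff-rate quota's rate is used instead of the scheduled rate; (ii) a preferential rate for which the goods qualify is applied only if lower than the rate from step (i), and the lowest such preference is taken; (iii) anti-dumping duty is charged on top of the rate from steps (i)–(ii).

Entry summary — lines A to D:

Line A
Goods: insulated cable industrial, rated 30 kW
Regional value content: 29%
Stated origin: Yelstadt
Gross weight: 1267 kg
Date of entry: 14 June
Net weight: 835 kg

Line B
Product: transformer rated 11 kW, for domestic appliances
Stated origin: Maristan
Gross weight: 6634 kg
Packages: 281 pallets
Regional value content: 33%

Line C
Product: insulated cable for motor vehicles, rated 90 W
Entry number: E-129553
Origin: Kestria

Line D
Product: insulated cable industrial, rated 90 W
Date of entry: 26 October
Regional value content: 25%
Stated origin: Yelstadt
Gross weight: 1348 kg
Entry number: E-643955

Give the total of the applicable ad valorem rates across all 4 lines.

87%

Line A: insulated cable → 14-2; rated 30 kW → 14-2-2; industrial → 14-2-2-1. Scheduled 8%. Yelstadt agreement on 14-2: RVC < 40%. → 8%.
Line B: transformer → 14-1; rated 11 kW → 14-1-2; for domestic appliances → 14-1-2-3. Scheduled 17%. quota on 14-1-2-3 open → in-quota 10%; Maristan agreement on 14-1-2-3: RVC < 40%; anti-dumping (Maristan, 14-1-2): +36%; total 10% + 36% = 46%. → 46%.
Line C: insulated cable → 14-2; rated 90 W → 14-2-1; for motor vehicles → 14-2-1-1. Scheduled 13%. No special measure applies. → 13%.
Line D: insulated cable → 14-2; rated 90 W → 14-2-1; industrial → 14-2-1-3. Scheduled 20%. Yelstadt agreement on 14-2: RVC < 40%. → 20%.
Sum: 8% + 46% + 13% + 20% = 87%.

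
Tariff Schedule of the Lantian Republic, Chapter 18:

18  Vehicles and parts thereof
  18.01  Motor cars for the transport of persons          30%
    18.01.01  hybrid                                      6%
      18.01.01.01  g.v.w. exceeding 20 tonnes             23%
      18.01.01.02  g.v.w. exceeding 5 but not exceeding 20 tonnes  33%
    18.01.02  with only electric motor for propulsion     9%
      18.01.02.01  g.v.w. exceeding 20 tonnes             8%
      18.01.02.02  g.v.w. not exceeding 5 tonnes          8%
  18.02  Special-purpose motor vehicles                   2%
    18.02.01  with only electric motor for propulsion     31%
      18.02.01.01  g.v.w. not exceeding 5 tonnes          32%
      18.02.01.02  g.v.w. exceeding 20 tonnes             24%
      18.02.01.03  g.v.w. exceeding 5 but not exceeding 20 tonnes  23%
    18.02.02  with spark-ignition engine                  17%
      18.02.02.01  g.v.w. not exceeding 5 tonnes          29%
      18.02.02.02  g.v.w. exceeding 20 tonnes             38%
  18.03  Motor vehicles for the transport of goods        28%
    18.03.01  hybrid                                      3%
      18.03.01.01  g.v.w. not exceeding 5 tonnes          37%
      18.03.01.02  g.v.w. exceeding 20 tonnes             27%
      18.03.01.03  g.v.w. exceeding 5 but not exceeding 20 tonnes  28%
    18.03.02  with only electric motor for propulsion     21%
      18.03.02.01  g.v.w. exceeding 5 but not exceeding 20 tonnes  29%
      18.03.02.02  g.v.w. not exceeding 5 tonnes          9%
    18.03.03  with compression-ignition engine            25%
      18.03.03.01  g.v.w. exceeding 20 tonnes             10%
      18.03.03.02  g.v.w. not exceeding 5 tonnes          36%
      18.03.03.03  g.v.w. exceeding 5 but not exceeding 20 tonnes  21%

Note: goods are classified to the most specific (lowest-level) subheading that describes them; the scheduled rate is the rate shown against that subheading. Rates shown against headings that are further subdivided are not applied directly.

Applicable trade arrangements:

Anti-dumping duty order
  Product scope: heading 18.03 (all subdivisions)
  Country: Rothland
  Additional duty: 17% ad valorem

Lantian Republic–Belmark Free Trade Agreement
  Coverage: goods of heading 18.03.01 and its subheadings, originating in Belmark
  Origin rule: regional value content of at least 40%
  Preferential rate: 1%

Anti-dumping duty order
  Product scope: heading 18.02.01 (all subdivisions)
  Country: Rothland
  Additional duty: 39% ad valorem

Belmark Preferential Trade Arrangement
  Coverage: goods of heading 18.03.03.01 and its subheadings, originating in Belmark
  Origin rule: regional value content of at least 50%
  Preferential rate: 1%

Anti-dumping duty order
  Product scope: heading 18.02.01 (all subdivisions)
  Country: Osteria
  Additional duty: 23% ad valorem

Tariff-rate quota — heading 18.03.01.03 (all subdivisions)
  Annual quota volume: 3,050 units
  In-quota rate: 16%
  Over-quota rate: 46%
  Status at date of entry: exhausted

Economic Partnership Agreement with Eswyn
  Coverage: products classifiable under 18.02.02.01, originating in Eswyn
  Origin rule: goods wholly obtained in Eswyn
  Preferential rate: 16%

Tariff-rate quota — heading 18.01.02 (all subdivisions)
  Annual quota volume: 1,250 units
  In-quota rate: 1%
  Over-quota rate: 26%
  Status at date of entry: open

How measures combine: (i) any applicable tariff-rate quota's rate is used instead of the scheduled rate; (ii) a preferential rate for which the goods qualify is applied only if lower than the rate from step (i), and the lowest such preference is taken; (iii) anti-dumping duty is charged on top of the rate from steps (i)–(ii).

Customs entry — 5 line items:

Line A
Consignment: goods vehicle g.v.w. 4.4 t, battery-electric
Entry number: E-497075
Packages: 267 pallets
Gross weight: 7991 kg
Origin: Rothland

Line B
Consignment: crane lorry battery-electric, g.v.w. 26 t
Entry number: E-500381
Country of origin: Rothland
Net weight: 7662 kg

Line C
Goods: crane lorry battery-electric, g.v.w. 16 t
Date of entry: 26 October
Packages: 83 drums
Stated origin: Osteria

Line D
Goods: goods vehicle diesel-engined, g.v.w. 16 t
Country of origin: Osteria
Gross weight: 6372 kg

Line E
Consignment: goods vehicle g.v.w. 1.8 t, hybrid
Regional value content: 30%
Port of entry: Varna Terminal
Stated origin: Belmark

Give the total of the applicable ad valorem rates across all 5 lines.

Line A: goods vehicle → 18.03; battery-electric → 18.03.02; g.v.w. 4.4 t → 18.03.02.02. Scheduled 9%. anti-dumping (Rothland, 18.03): +17%; total 9% + 17% = 26%. → 26%.
Line B: crane lorry → 18.02; battery-electric → 18.02.01; g.v.w. 26 t → 18.02.01.02. Scheduled 24%. anti-dumping (Rothland, 18.02.01): +39%; total 24% + 39% = 63%. → 63%.
Line C: crane lorry → 18.02; battery-electric → 18.02.01; g.v.w. 16 t → 18.02.01.03. Scheduled 23%. anti-dumping (Osteria, 18.02.01): +23%; total 23% + 23% = 46%. → 46%.
Line D: goods vehicle → 18.03; diesel-engined → 18.03.03; g.v.w. 16 t → 18.03.03.03. Scheduled 21%. No special measure applies. → 21%.
Line E: goods vehicle → 18.03; hybrid → 18.03.01; g.v.w. 1.8 t → 18.03.01.01. Scheduled 37%. Belmark agreement on 18.03.01: RVC < 40%; Belmark agreement on 18.03.03.01: 18.03.01.01 not covered. → 37%.
Sum: 26% + 63% + 46% + 21% + 37% = 193%.

193%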